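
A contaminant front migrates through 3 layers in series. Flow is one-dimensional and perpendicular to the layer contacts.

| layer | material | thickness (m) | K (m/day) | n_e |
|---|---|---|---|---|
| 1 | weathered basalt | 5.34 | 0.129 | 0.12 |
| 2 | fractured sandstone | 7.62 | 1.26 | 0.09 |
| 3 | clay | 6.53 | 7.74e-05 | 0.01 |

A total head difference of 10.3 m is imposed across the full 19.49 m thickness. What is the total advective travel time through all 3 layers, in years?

31.2

With flow normal to the layers, continuity requires the same specific discharge q through every layer.
Σ(b_i/K_i) = 5.34/0.129 + 7.62/1.26 + 6.53/7.74e-05 = 84414 d.
q = Δh / Σ(b_i/K_i) = 10.3 / 84414 = 0.0001220 m/day.
In each layer the seepage velocity is v_i = q/n_i, so the layer transit time is t_i = b_i·n_i / q:
  layer 1 (weathered basalt): t_1 = 5.34 × 0.12 / 0.0001220 = 5252 d
  layer 2 (fractured sandstone): t_2 = 7.62 × 0.09 / 0.0001220 = 5621 d
  layer 3 (clay): t_3 = 6.53 × 0.01 / 0.0001220 = 535.2 d
Total t = Σ t_i = 11407 days = 31.23 years.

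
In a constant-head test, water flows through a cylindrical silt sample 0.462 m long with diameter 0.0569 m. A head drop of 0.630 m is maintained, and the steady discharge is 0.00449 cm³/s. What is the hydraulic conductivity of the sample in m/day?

Cross-sectional area A = π·(d/2)² = π × (0.0569/2)² = 0.002543 m².
Convert discharge: 0.00449 cm³/s = 4.490e-09 m³/s.
Darcy's law rearranged: K = Q·L / (A·Δh) = 4.490e-09 × 0.462 / (0.002543 × 0.630) = 1.295e-06 m/s = 0.1119 m/day.

0.112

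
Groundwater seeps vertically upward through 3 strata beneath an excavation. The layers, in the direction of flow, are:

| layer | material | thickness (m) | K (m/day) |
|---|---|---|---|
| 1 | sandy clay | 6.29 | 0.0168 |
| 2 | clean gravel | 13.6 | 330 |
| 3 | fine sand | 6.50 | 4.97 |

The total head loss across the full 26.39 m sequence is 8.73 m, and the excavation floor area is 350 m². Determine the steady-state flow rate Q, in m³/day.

Flow is perpendicular to layering, so the layers act in series and the equivalent K is the thickness-weighted harmonic mean.
Total thickness L = 6.29 + 13.6 + 6.50 = 26.39 m.
Σ(b_i/K_i) = 6.29/0.0168 + 13.6/330 + 6.50/4.97 = 375.8 d.
K_eq = L / Σ(b_i/K_i) = 26.39 / 375.8 = 0.07023 m/day.
Q = K_eq · A · (Δh/L) = 0.07023 × 350 × (8.73/26.39) = 8.132 m³/day.

8.13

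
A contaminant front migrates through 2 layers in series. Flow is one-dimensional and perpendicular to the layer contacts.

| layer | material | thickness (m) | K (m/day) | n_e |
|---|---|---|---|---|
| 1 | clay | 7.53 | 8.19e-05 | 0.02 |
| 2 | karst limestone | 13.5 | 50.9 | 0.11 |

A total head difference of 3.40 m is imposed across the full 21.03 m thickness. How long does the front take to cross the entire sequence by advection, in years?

With flow normal to the layers, continuity requires the same specific discharge q through every layer.
Σ(b_i/K_i) = 7.53/8.19e-05 + 13.5/50.9 = 91942 d.
q = Δh / Σ(b_i/K_i) = 3.40 / 91942 = 3.698e-05 m/day.
In each layer the seepage velocity is v_i = q/n_i, so the layer transit time is t_i = b_i·n_i / q:
  layer 1 (clay): t_1 = 7.53 × 0.02 / 3.698e-05 = 4072 d
  layer 2 (karst limestone): t_2 = 13.5 × 0.11 / 3.698e-05 = 40157 d
Total t = Σ t_i = 44229 days = 121.1 years.

121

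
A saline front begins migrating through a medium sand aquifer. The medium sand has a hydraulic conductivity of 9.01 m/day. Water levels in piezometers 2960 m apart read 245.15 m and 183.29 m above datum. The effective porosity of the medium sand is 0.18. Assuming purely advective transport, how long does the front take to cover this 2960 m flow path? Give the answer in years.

Hydraulic gradient i = (245.15 − 183.29) / 2960 = 61.86 / 2960 = 0.02090.
Darcy flux q = K · i = 9.010 × 0.02090 = 0.1883 m/day.
Seepage velocity v = q / n_e = 0.1883 / 0.18 = 1.046 m/day.
Travel time t = L / v = 2960 / 1.046 = 2830 days = 7.747 years.

7.75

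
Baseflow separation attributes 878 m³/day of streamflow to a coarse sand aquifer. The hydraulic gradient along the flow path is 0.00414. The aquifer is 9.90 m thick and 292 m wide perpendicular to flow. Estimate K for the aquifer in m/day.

Cross-sectional area A = 292 × 9.90 = 2891 m².
Hydraulic gradient i = 0.00414.
From Q = K·A·i, K = Q / (A·i) = 878 / (2891 × 0.004140) = 73.36 m/day.

73.4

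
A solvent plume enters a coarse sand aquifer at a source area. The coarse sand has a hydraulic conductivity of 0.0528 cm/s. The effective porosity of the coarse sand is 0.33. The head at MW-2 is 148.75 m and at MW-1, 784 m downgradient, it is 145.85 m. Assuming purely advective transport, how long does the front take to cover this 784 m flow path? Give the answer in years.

4.20

Convert K: 0.0528 cm/s × 864 = 45.62 m/day.
Hydraulic gradient i = (148.75 − 145.85) / 784 = 2.9 / 784 = 0.003699.
Darcy flux q = K · i = 45.62 × 0.003699 = 0.1687 m/day.
Seepage velocity v = q / n_e = 0.1687 / 0.33 = 0.5113 m/day.
Travel time t = L / v = 784 / 0.5113 = 1533 days = 4.198 years.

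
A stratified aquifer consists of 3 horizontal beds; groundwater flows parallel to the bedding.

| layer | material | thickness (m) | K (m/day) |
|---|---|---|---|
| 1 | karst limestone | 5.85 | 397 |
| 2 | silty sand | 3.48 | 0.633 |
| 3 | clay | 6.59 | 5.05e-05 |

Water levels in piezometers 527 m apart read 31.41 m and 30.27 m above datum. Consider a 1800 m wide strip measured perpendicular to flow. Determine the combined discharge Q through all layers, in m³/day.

9050

Flow is parallel to layering, so each bed carries its own Darcy discharge and the transmissivities add.
Σ(K_i·b_i) = 397×5.85 + 0.633×3.48 + 5.05e-05×6.59 = 2325 m²/day.
Hydraulic gradient i = (31.41 − 30.27) / 527 = 1.14 / 527 = 0.002163.
Q = Σ(K_i·b_i) · W · i = 2325 × 1800 × 0.002163 = 9052 m³/day.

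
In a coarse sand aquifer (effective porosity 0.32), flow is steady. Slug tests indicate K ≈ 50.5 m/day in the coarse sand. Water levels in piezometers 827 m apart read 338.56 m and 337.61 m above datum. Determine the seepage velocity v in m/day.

Hydraulic gradient i = (338.56 − 337.61) / 827 = 0.95 / 827 = 0.001149.
Darcy flux q = K · i = 50.50 × 0.001149 = 0.05801 m/day.
Seepage velocity v = q / n_e = 0.05801 / 0.32 = 0.1813 m/day.

0.181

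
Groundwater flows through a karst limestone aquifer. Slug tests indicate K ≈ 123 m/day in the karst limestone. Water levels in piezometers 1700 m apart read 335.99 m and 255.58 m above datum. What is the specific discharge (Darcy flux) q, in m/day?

5.82

Hydraulic gradient i = (335.99 − 255.58) / 1700 = 80.41 / 1700 = 0.04730.
Specific discharge q = K · i = 123.0 × 0.04730 = 5.818 m/day.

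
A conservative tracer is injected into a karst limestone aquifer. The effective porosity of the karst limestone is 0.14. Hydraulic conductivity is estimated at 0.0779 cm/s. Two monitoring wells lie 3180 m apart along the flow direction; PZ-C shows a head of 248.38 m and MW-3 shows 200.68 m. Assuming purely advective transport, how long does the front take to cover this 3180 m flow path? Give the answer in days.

441

Convert K: 0.0779 cm/s × 864 = 67.31 m/day.
Hydraulic gradient i = (248.38 − 200.68) / 3180 = 47.7 / 3180 = 0.01500.
Darcy flux q = K · i = 67.31 × 0.01500 = 1.010 m/day.
Seepage velocity v = q / n_e = 1.010 / 0.14 = 7.211 m/day.
Travel time t = L / v = 3180 / 7.211 = 441.0 days.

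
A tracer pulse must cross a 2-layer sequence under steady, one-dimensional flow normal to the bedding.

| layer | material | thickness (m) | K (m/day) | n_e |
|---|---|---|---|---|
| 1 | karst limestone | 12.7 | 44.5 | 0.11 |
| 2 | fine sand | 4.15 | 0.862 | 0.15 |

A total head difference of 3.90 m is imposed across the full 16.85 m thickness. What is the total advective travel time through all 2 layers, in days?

With flow normal to the layers, continuity requires the same specific discharge q through every layer.
Σ(b_i/K_i) = 12.7/44.5 + 4.15/0.862 = 5.100 d.
q = Δh / Σ(b_i/K_i) = 3.90 / 5.100 = 0.7647 m/day.
In each layer the seepage velocity is v_i = q/n_i, so the layer transit time is t_i = b_i·n_i / q:
  layer 1 (karst limestone): t_1 = 12.7 × 0.11 / 0.7647 = 1.827 d
  layer 2 (fine sand): t_2 = 4.15 × 0.15 / 0.7647 = 0.8140 d
Total t = Σ t_i = 2.641 days.

2.64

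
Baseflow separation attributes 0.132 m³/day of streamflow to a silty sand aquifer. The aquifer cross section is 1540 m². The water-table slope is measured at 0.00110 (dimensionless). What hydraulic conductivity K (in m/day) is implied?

0.0779

Hydraulic gradient i = 0.00110.
From Q = K·A·i, K = Q / (A·i) = 0.132 / (1540 × 0.001100) = 0.07792 m/day.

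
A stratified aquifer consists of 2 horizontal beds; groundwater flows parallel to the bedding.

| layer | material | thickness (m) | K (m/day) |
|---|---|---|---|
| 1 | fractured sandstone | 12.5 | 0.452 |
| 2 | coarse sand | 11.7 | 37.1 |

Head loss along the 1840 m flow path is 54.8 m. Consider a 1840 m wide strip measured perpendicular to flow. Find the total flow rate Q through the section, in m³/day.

Flow is parallel to layering, so each bed carries its own Darcy discharge and the transmissivities add.
Σ(K_i·b_i) = 0.452×12.5 + 37.1×11.7 = 439.7 m²/day.
Hydraulic gradient i = Δh / L = 54.8 / 1840 = 0.02978.
Q = Σ(K_i·b_i) · W · i = 439.7 × 1840 × 0.02978 = 24097 m³/day.

24100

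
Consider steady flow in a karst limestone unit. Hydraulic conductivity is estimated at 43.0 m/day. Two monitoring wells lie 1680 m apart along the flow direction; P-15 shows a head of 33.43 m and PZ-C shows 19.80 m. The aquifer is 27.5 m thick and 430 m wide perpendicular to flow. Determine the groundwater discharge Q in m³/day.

Cross-sectional area A = 430 × 27.5 = 11825 m².
Hydraulic gradient i = (33.43 − 19.80) / 1680 = 13.63 / 1680 = 0.008113.
Darcy's law: Q = K · A · i = 43.00 × 11825 × 0.008113 = 4125 m³/day.

4130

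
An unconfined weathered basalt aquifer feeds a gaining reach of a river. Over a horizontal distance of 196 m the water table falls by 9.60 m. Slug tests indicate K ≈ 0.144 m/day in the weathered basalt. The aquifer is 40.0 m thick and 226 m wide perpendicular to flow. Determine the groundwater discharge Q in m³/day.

Cross-sectional area A = 226 × 40.0 = 9040 m².
Hydraulic gradient i = Δh / L = 9.60 / 196 = 0.04898.
Darcy's law: Q = K · A · i = 0.1440 × 9040 × 0.04898 = 63.76 m³/day.

63.8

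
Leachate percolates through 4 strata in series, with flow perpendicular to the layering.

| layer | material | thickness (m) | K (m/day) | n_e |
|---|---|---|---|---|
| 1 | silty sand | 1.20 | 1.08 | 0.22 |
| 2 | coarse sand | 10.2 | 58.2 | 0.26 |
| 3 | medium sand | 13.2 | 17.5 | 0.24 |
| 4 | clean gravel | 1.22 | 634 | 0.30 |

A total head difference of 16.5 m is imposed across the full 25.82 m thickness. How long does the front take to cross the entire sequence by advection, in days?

With flow normal to the layers, continuity requires the same specific discharge q through every layer.
Σ(b_i/K_i) = 1.20/1.08 + 10.2/58.2 + 13.2/17.5 + 1.22/634 = 2.043 d.
q = Δh / Σ(b_i/K_i) = 16.5 / 2.043 = 8.078 m/day.
In each layer the seepage velocity is v_i = q/n_i, so the layer transit time is t_i = b_i·n_i / q:
  layer 1 (silty sand): t_1 = 1.20 × 0.22 / 8.078 = 0.03268 d
  layer 2 (coarse sand): t_2 = 10.2 × 0.26 / 8.078 = 0.3283 d
  layer 3 (medium sand): t_3 = 13.2 × 0.24 / 8.078 = 0.3922 d
  layer 4 (clean gravel): t_4 = 1.22 × 0.30 / 8.078 = 0.04531 d
Total t = Σ t_i = 0.7985 days.

0.798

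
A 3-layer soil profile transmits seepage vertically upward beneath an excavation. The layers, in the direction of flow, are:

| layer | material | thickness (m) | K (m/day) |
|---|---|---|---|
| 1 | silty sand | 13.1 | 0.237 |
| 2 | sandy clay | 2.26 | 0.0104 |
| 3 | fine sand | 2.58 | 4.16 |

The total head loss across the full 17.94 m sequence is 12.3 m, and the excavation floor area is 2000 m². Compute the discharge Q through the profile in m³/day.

90.0

Flow is perpendicular to layering, so the layers act in series and the equivalent K is the thickness-weighted harmonic mean.
Total thickness L = 13.1 + 2.26 + 2.58 = 17.94 m.
Σ(b_i/K_i) = 13.1/0.237 + 2.26/0.0104 + 2.58/4.16 = 273.2 d.
K_eq = L / Σ(b_i/K_i) = 17.94 / 273.2 = 0.06567 m/day.
Q = K_eq · A · (Δh/L) = 0.06567 × 2000 × (12.3/17.94) = 90.04 m³/day.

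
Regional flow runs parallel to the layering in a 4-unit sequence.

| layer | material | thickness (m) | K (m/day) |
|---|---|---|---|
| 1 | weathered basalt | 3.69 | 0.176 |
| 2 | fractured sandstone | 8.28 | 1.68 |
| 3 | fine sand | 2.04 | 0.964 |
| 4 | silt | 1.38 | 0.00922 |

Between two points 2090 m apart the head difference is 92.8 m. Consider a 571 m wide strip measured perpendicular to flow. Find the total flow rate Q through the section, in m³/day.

Flow is parallel to layering, so each bed carries its own Darcy discharge and the transmissivities add.
Σ(K_i·b_i) = 0.176×3.69 + 1.68×8.28 + 0.964×2.04 + 0.00922×1.38 = 16.54 m²/day.
Hydraulic gradient i = Δh / L = 92.8 / 2090 = 0.04440.
Q = Σ(K_i·b_i) · W · i = 16.54 × 571 × 0.04440 = 419.3 m³/day.

419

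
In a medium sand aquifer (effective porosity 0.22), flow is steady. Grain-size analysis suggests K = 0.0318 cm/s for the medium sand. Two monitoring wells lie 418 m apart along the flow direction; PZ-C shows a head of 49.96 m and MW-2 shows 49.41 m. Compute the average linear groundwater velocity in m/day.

0.164

Convert K: 0.0318 cm/s × 864 = 27.48 m/day.
Hydraulic gradient i = (49.96 − 49.41) / 418 = 0.55 / 418 = 0.001316.
Darcy flux q = K · i = 27.48 × 0.001316 = 0.03615 m/day.
Seepage velocity v = q / n_e = 0.03615 / 0.22 = 0.1643 m/day.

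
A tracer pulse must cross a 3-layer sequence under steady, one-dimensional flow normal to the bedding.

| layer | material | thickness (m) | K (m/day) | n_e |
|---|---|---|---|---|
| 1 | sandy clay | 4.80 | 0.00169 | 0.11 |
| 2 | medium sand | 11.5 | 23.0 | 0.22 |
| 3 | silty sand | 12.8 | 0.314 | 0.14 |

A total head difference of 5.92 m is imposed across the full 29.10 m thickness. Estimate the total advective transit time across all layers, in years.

6.46

With flow normal to the layers, continuity requires the same specific discharge q through every layer.
Σ(b_i/K_i) = 4.80/0.00169 + 11.5/23.0 + 12.8/0.314 = 2882 d.
q = Δh / Σ(b_i/K_i) = 5.92 / 2882 = 0.002054 m/day.
In each layer the seepage velocity is v_i = q/n_i, so the layer transit time is t_i = b_i·n_i / q:
  layer 1 (sandy clay): t_1 = 4.80 × 0.11 / 0.002054 = 257.0 d
  layer 2 (medium sand): t_2 = 11.5 × 0.22 / 0.002054 = 1231 d
  layer 3 (silty sand): t_3 = 12.8 × 0.14 / 0.002054 = 872.2 d
Total t = Σ t_i = 2361 days = 6.463 years.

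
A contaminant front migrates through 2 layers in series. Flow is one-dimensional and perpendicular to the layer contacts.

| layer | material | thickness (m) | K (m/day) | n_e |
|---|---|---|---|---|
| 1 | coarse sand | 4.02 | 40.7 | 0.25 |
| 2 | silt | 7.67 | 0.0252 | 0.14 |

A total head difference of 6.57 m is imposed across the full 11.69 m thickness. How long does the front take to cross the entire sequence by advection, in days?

With flow normal to the layers, continuity requires the same specific discharge q through every layer.
Σ(b_i/K_i) = 4.02/40.7 + 7.67/0.0252 = 304.5 d.
q = Δh / Σ(b_i/K_i) = 6.57 / 304.5 = 0.02158 m/day.
In each layer the seepage velocity is v_i = q/n_i, so the layer transit time is t_i = b_i·n_i / q:
  layer 1 (coarse sand): t_1 = 4.02 × 0.25 / 0.02158 = 46.57 d
  layer 2 (silt): t_2 = 7.67 × 0.14 / 0.02158 = 49.76 d
Total t = Σ t_i = 96.33 days.

96.3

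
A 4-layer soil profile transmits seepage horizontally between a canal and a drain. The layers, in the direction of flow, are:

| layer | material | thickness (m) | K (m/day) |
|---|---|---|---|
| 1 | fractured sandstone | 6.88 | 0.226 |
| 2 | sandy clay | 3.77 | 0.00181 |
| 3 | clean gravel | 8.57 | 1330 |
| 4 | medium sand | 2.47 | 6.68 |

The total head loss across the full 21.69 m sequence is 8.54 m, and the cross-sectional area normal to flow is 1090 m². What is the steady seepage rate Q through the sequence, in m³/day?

Flow is perpendicular to layering, so the layers act in series and the equivalent K is the thickness-weighted harmonic mean.
Total thickness L = 6.88 + 3.77 + 8.57 + 2.47 = 21.69 m.
Σ(b_i/K_i) = 6.88/0.226 + 3.77/0.00181 + 8.57/1330 + 2.47/6.68 = 2114 d.
K_eq = L / Σ(b_i/K_i) = 21.69 / 2114 = 0.01026 m/day.
Q = K_eq · A · (Δh/L) = 0.01026 × 1090 × (8.54/21.69) = 4.404 m³/day.

4.40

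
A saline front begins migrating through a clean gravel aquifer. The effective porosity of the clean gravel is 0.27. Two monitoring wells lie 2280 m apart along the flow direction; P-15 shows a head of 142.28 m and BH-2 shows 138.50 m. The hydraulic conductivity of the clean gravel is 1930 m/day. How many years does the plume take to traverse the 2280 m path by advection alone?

Hydraulic gradient i = (142.28 − 138.50) / 2280 = 3.78 / 2280 = 0.001658.
Darcy flux q = K · i = 1930 × 0.001658 = 3.200 m/day.
Seepage velocity v = q / n_e = 3.200 / 0.27 = 11.85 m/day.
Travel time t = L / v = 2280 / 11.85 = 192.4 days = 0.5267 years.

0.527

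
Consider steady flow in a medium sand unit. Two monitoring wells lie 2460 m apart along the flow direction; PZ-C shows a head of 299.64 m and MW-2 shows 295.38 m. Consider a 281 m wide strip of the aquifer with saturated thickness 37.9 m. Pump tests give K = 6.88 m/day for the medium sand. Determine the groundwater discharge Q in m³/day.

127

Cross-sectional area A = 281 × 37.9 = 10650 m².
Hydraulic gradient i = (299.64 − 295.38) / 2460 = 4.26 / 2460 = 0.001732.
Darcy's law: Q = K · A · i = 6.880 × 10650 × 0.001732 = 126.9 m³/day.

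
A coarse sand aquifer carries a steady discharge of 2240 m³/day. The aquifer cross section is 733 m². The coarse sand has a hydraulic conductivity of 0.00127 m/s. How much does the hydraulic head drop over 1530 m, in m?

Convert K: 0.00127 m/s × 86400 = 109.7 m/day.
From Q = K·A·i, i = Q / (K·A) = 2240 / (109.7 × 733.0) = 0.02785.
Head loss Δh = i · L = 0.02785 × 1530 = 42.61 m.

42.6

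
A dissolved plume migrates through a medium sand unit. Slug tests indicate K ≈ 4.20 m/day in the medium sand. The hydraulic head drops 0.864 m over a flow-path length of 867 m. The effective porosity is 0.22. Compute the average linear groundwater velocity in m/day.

0.0190

Hydraulic gradient i = Δh / L = 0.864 / 867 = 0.0009965.
Darcy flux q = K · i = 4.200 × 0.0009965 = 0.004185 m/day.
Seepage velocity v = q / n_e = 0.004185 / 0.22 = 0.01902 m/day.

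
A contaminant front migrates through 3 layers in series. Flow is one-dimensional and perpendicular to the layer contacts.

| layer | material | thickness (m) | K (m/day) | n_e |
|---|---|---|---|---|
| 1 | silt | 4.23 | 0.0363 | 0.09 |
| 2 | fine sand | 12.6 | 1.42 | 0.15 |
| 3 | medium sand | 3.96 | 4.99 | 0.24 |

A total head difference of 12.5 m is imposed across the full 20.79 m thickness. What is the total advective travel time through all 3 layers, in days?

32.5

With flow normal to the layers, continuity requires the same specific discharge q through every layer.
Σ(b_i/K_i) = 4.23/0.0363 + 12.6/1.42 + 3.96/4.99 = 126.2 d.
q = Δh / Σ(b_i/K_i) = 12.5 / 126.2 = 0.09905 m/day.
In each layer the seepage velocity is v_i = q/n_i, so the layer transit time is t_i = b_i·n_i / q:
  layer 1 (silt): t_1 = 4.23 × 0.09 / 0.09905 = 3.843 d
  layer 2 (fine sand): t_2 = 12.6 × 0.15 / 0.09905 = 19.08 d
  layer 3 (medium sand): t_3 = 3.96 × 0.24 / 0.09905 = 9.595 d
Total t = Σ t_i = 32.52 days.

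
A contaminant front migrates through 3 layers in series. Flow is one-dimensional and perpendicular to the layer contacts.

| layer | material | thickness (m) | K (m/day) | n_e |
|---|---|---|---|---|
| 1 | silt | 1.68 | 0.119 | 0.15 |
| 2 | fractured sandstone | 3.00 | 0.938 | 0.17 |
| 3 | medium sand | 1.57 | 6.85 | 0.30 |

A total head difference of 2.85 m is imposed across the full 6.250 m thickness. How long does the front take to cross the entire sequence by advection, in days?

With flow normal to the layers, continuity requires the same specific discharge q through every layer.
Σ(b_i/K_i) = 1.68/0.119 + 3.00/0.938 + 1.57/6.85 = 17.55 d.
q = Δh / Σ(b_i/K_i) = 2.85 / 17.55 = 0.1624 m/day.
In each layer the seepage velocity is v_i = q/n_i, so the layer transit time is t_i = b_i·n_i / q:
  layer 1 (silt): t_1 = 1.68 × 0.15 / 0.1624 = 1.551 d
  layer 2 (fractured sandstone): t_2 = 3.00 × 0.17 / 0.1624 = 3.140 d
  layer 3 (medium sand): t_3 = 1.57 × 0.30 / 0.1624 = 2.900 d
Total t = Σ t_i = 7.591 days.

7.59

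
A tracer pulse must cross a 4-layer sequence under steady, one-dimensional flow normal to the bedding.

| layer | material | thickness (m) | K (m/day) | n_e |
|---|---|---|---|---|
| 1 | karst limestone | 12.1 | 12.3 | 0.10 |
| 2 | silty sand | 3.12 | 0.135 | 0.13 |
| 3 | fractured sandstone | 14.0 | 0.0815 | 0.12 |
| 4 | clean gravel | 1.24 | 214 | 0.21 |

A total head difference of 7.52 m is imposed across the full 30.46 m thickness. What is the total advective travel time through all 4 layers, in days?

With flow normal to the layers, continuity requires the same specific discharge q through every layer.
Σ(b_i/K_i) = 12.1/12.3 + 3.12/0.135 + 14.0/0.0815 + 1.24/214 = 195.9 d.
q = Δh / Σ(b_i/K_i) = 7.52 / 195.9 = 0.03839 m/day.
In each layer the seepage velocity is v_i = q/n_i, so the layer transit time is t_i = b_i·n_i / q:
  layer 1 (karst limestone): t_1 = 12.1 × 0.10 / 0.03839 = 31.52 d
  layer 2 (silty sand): t_2 = 3.12 × 0.13 / 0.03839 = 10.57 d
  layer 3 (fractured sandstone): t_3 = 14.0 × 0.12 / 0.03839 = 43.76 d
  layer 4 (clean gravel): t_4 = 1.24 × 0.21 / 0.03839 = 6.783 d
Total t = Σ t_i = 92.63 days.

92.6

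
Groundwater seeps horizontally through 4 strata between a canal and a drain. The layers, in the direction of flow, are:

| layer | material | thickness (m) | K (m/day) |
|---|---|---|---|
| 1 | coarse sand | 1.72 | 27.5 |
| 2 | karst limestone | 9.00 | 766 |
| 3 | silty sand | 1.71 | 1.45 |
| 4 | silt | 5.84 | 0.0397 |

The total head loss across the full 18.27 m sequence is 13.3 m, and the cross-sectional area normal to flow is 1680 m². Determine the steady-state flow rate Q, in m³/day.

Flow is perpendicular to layering, so the layers act in series and the equivalent K is the thickness-weighted harmonic mean.
Total thickness L = 1.72 + 9.00 + 1.71 + 5.84 = 18.27 m.
Σ(b_i/K_i) = 1.72/27.5 + 9.00/766 + 1.71/1.45 + 5.84/0.0397 = 148.4 d.
K_eq = L / Σ(b_i/K_i) = 18.27 / 148.4 = 0.1231 m/day.
Q = K_eq · A · (Δh/L) = 0.1231 × 1680 × (13.3/18.27) = 150.6 m³/day.

151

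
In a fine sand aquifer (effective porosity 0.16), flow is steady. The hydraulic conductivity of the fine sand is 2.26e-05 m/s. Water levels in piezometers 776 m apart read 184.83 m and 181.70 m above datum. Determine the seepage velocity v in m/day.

Convert K: 2.26e-05 m/s × 86400 = 1.953 m/day.
Hydraulic gradient i = (184.83 − 181.70) / 776 = 3.13 / 776 = 0.004034.
Darcy flux q = K · i = 1.953 × 0.004034 = 0.007876 m/day.
Seepage velocity v = q / n_e = 0.007876 / 0.16 = 0.04922 m/day.

0.0492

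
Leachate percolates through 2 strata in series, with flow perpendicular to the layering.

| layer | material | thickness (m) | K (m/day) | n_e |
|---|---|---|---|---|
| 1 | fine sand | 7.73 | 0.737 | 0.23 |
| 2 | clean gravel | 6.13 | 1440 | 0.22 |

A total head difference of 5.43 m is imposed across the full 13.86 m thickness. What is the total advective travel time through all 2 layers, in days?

6.04

With flow normal to the layers, continuity requires the same specific discharge q through every layer.
Σ(b_i/K_i) = 7.73/0.737 + 6.13/1440 = 10.49 d.
q = Δh / Σ(b_i/K_i) = 5.43 / 10.49 = 0.5175 m/day.
In each layer the seepage velocity is v_i = q/n_i, so the layer transit time is t_i = b_i·n_i / q:
  layer 1 (fine sand): t_1 = 7.73 × 0.23 / 0.5175 = 3.436 d
  layer 2 (clean gravel): t_2 = 6.13 × 0.22 / 0.5175 = 2.606 d
Total t = Σ t_i = 6.042 days.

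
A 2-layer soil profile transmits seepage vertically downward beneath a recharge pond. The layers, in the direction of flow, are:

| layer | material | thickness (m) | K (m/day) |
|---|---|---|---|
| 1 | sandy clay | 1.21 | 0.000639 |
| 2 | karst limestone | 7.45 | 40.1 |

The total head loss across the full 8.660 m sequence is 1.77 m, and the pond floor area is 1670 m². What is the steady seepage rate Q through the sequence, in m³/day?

Flow is perpendicular to layering, so the layers act in series and the equivalent K is the thickness-weighted harmonic mean.
Total thickness L = 1.21 + 7.45 = 8.660 m.
Σ(b_i/K_i) = 1.21/0.000639 + 7.45/40.1 = 1894 d.
K_eq = L / Σ(b_i/K_i) = 8.660 / 1894 = 0.004573 m/day.
Q = K_eq · A · (Δh/L) = 0.004573 × 1670 × (1.77/8.660) = 1.561 m³/day.

1.56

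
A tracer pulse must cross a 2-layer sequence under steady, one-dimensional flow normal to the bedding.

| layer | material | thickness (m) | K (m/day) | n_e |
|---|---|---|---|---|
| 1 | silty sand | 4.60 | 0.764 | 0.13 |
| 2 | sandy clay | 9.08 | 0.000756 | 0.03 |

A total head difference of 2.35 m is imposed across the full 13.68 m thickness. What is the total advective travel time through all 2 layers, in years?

With flow normal to the layers, continuity requires the same specific discharge q through every layer.
Σ(b_i/K_i) = 4.60/0.764 + 9.08/0.000756 = 12017 d.
q = Δh / Σ(b_i/K_i) = 2.35 / 12017 = 0.0001956 m/day.
In each layer the seepage velocity is v_i = q/n_i, so the layer transit time is t_i = b_i·n_i / q:
  layer 1 (silty sand): t_1 = 4.60 × 0.13 / 0.0001956 = 3058 d
  layer 2 (sandy clay): t_2 = 9.08 × 0.03 / 0.0001956 = 1393 d
Total t = Σ t_i = 4451 days = 12.19 years.

12.2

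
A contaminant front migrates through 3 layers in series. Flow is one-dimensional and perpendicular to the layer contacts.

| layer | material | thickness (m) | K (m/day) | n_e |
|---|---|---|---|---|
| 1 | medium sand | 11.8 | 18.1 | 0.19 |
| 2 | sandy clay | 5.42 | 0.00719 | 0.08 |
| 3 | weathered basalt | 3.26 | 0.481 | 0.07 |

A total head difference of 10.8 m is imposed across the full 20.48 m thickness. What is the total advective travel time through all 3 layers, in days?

With flow normal to the layers, continuity requires the same specific discharge q through every layer.
Σ(b_i/K_i) = 11.8/18.1 + 5.42/0.00719 + 3.26/0.481 = 761.3 d.
q = Δh / Σ(b_i/K_i) = 10.8 / 761.3 = 0.01419 m/day.
In each layer the seepage velocity is v_i = q/n_i, so the layer transit time is t_i = b_i·n_i / q:
  layer 1 (medium sand): t_1 = 11.8 × 0.19 / 0.01419 = 158.0 d
  layer 2 (sandy clay): t_2 = 5.42 × 0.08 / 0.01419 = 30.56 d
  layer 3 (weathered basalt): t_3 = 3.26 × 0.07 / 0.01419 = 16.09 d
Total t = Σ t_i = 204.7 days.

205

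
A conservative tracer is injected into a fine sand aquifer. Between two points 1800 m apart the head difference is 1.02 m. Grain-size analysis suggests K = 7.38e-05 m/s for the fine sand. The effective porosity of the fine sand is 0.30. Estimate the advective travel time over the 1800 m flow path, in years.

Convert K: 7.38e-05 m/s × 86400 = 6.376 m/day.
Hydraulic gradient i = Δh / L = 1.02 / 1800 = 0.0005667.
Darcy flux q = K · i = 6.376 × 0.0005667 = 0.003613 m/day.
Seepage velocity v = q / n_e = 0.003613 / 0.30 = 0.01204 m/day.
Travel time t = L / v = 1800 / 0.01204 = 1.495e+05 days = 409.2 years.

409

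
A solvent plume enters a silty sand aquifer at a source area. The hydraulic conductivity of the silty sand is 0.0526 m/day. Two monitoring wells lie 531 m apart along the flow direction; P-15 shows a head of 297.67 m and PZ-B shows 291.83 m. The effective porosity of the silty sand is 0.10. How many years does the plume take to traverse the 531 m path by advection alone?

Hydraulic gradient i = (297.67 − 291.83) / 531 = 5.84 / 531 = 0.01100.
Darcy flux q = K · i = 0.05260 × 0.01100 = 0.0005785 m/day.
Seepage velocity v = q / n_e = 0.0005785 / 0.10 = 0.005785 m/day.
Travel time t = L / v = 531 / 0.005785 = 91789 days = 251.3 years.

251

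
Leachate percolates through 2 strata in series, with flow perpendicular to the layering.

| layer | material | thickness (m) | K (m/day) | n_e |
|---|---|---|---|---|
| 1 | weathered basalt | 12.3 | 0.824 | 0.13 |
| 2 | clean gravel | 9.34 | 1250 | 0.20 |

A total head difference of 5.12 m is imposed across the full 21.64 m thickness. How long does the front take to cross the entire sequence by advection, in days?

10.1

With flow normal to the layers, continuity requires the same specific discharge q through every layer.
Σ(b_i/K_i) = 12.3/0.824 + 9.34/1250 = 14.93 d.
q = Δh / Σ(b_i/K_i) = 5.12 / 14.93 = 0.3428 m/day.
In each layer the seepage velocity is v_i = q/n_i, so the layer transit time is t_i = b_i·n_i / q:
  layer 1 (weathered basalt): t_1 = 12.3 × 0.13 / 0.3428 = 4.664 d
  layer 2 (clean gravel): t_2 = 9.34 × 0.20 / 0.3428 = 5.449 d
Total t = Σ t_i = 10.11 days.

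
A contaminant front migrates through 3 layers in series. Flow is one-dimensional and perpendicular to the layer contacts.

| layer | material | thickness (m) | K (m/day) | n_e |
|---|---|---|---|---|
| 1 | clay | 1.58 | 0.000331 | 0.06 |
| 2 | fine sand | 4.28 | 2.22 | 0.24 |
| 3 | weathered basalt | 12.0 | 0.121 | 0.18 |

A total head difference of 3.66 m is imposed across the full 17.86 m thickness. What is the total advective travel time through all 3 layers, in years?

With flow normal to the layers, continuity requires the same specific discharge q through every layer.
Σ(b_i/K_i) = 1.58/0.000331 + 4.28/2.22 + 12.0/0.121 = 4875 d.
q = Δh / Σ(b_i/K_i) = 3.66 / 4875 = 0.0007508 m/day.
In each layer the seepage velocity is v_i = q/n_i, so the layer transit time is t_i = b_i·n_i / q:
  layer 1 (clay): t_1 = 1.58 × 0.06 / 0.0007508 = 126.3 d
  layer 2 (fine sand): t_2 = 4.28 × 0.24 / 0.0007508 = 1368 d
  layer 3 (weathered basalt): t_3 = 12.0 × 0.18 / 0.0007508 = 2877 d
Total t = Σ t_i = 4371 days = 11.97 years.

12.0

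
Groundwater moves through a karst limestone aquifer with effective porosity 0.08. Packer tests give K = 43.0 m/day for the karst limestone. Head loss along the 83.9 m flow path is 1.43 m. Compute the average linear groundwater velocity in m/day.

Hydraulic gradient i = Δh / L = 1.43 / 83.9 = 0.01704.
Darcy flux q = K · i = 43.00 × 0.01704 = 0.7329 m/day.
Seepage velocity v = q / n_e = 0.7329 / 0.08 = 9.161 m/day.

9.16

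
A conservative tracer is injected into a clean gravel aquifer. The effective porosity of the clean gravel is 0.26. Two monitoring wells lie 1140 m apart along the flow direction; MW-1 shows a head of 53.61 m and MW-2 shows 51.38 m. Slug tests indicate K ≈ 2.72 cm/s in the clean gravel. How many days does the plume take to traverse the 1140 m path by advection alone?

Convert K: 2.72 cm/s × 864 = 2350 m/day.
Hydraulic gradient i = (53.61 − 51.38) / 1140 = 2.23 / 1140 = 0.001956.
Darcy flux q = K · i = 2350 × 0.001956 = 4.597 m/day.
Seepage velocity v = q / n_e = 4.597 / 0.26 = 17.68 m/day.
Travel time t = L / v = 1140 / 17.68 = 64.48 days.

64.5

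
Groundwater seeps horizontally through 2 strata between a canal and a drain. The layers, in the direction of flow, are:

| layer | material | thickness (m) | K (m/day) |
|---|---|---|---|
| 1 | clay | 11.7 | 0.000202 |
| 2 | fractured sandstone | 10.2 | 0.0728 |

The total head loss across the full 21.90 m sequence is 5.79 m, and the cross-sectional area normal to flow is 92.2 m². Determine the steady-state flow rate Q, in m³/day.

Flow is perpendicular to layering, so the layers act in series and the equivalent K is the thickness-weighted harmonic mean.
Total thickness L = 11.7 + 10.2 = 21.90 m.
Σ(b_i/K_i) = 11.7/0.000202 + 10.2/0.0728 = 58061 d.
K_eq = L / Σ(b_i/K_i) = 21.90 / 58061 = 0.0003772 m/day.
Q = K_eq · A · (Δh/L) = 0.0003772 × 92.2 × (5.79/21.90) = 0.009194 m³/day.

0.00919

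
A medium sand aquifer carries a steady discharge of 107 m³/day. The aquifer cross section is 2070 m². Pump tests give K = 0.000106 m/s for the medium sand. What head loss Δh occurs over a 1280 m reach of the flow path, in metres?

Convert K: 0.000106 m/s × 86400 = 9.158 m/day.
From Q = K·A·i, i = Q / (K·A) = 107 / (9.158 × 2070) = 0.005644.
Head loss Δh = i · L = 0.005644 × 1280 = 7.224 m.

7.22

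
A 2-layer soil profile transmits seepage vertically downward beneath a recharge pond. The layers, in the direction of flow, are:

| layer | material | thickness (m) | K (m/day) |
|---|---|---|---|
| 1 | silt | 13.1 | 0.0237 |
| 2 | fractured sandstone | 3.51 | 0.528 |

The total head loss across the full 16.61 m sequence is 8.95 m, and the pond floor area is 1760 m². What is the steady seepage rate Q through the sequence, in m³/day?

Flow is perpendicular to layering, so the layers act in series and the equivalent K is the thickness-weighted harmonic mean.
Total thickness L = 13.1 + 3.51 = 16.61 m.
Σ(b_i/K_i) = 13.1/0.0237 + 3.51/0.528 = 559.4 d.
K_eq = L / Σ(b_i/K_i) = 16.61 / 559.4 = 0.02969 m/day.
Q = K_eq · A · (Δh/L) = 0.02969 × 1760 × (8.95/16.61) = 28.16 m³/day.

28.2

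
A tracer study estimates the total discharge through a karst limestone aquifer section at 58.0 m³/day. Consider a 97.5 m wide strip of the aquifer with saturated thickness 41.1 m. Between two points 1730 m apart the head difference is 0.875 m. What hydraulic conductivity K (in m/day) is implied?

Cross-sectional area A = 97.5 × 41.1 = 4007 m².
Hydraulic gradient i = Δh / L = 0.875 / 1730 = 0.0005058.
From Q = K·A·i, K = Q / (A·i) = 58.0 / (4007 × 0.0005058) = 28.62 m/day.

28.6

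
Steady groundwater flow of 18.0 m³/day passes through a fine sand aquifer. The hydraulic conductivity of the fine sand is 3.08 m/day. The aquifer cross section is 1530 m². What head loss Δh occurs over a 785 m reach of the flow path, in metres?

From Q = K·A·i, i = Q / (K·A) = 18.0 / (3.080 × 1530) = 0.003820.
Head loss Δh = i · L = 0.003820 × 785 = 2.998 m.

3.00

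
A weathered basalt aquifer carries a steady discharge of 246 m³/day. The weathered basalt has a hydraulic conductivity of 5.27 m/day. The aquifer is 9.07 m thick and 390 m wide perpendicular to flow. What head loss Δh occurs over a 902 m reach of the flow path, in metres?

11.9

Cross-sectional area A = 390 × 9.07 = 3537 m².
From Q = K·A·i, i = Q / (K·A) = 246 / (5.270 × 3537) = 0.01320.
Head loss Δh = i · L = 0.01320 × 902 = 11.90 m.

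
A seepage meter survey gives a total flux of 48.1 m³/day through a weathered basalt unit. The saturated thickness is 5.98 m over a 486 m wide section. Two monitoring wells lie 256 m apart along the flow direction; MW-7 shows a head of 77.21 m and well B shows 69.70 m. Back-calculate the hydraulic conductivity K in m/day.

0.564

Cross-sectional area A = 486 × 5.98 = 2906 m².
Hydraulic gradient i = (77.21 − 69.70) / 256 = 7.51 / 256 = 0.02934.
From Q = K·A·i, K = Q / (A·i) = 48.1 / (2906 × 0.02934) = 0.5642 m/day.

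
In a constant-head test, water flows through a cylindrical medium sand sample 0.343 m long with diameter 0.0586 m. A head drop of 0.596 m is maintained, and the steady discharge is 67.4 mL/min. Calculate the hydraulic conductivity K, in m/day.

Cross-sectional area A = π·(d/2)² = π × (0.0586/2)² = 0.002697 m².
Convert discharge: 67.4 mL/min = 1.123e-06 m³/s.
Darcy's law rearranged: K = Q·L / (A·Δh) = 1.123e-06 × 0.343 / (0.002697 × 0.596) = 0.0002397 m/s = 20.71 m/day.

20.7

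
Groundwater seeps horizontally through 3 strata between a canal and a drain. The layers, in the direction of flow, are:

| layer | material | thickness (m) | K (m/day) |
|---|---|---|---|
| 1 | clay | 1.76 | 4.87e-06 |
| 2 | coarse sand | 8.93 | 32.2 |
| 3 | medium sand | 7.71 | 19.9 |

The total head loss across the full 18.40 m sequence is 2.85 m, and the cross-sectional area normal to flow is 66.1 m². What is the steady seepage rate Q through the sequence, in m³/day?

Flow is perpendicular to layering, so the layers act in series and the equivalent K is the thickness-weighted harmonic mean.
Total thickness L = 1.76 + 8.93 + 7.71 = 18.40 m.
Σ(b_i/K_i) = 1.76/4.87e-06 + 8.93/32.2 + 7.71/19.9 = 3.614e+05 d.
K_eq = L / Σ(b_i/K_i) = 18.40 / 3.614e+05 = 5.091e-05 m/day.
Q = K_eq · A · (Δh/L) = 5.091e-05 × 66.1 × (2.85/18.40) = 0.0005213 m³/day.

0.000521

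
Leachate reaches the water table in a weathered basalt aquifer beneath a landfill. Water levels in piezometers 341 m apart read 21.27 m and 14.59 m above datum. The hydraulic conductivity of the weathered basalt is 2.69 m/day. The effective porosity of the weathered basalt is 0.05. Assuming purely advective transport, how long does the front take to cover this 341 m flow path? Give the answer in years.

0.886

Hydraulic gradient i = (21.27 − 14.59) / 341 = 6.68 / 341 = 0.01959.
Darcy flux q = K · i = 2.690 × 0.01959 = 0.05270 m/day.
Seepage velocity v = q / n_e = 0.05270 / 0.05 = 1.054 m/day.
Travel time t = L / v = 341 / 1.054 = 323.6 days = 0.8858 years.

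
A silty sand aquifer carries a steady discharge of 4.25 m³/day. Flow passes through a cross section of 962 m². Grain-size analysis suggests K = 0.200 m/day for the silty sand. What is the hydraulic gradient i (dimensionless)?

From Q = K·A·i, i = Q / (K·A) = 4.25 / (0.2000 × 962.0) = 0.02209.

0.0221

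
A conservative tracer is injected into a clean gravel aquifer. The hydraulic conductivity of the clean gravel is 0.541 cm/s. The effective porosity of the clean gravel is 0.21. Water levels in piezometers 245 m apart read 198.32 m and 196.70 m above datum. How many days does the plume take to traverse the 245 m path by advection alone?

Convert K: 0.541 cm/s × 864 = 467.4 m/day.
Hydraulic gradient i = (198.32 − 196.70) / 245 = 1.62 / 245 = 0.006612.
Darcy flux q = K · i = 467.4 × 0.006612 = 3.091 m/day.
Seepage velocity v = q / n_e = 3.091 / 0.21 = 14.72 m/day.
Travel time t = L / v = 245 / 14.72 = 16.65 days.

16.6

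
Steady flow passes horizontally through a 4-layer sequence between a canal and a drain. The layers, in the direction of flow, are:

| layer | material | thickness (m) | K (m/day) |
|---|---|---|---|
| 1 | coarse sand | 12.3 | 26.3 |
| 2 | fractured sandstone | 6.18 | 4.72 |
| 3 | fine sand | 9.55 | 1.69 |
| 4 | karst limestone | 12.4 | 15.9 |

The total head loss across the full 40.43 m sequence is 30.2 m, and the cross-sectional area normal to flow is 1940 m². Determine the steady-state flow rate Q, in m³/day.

7140

Flow is perpendicular to layering, so the layers act in series and the equivalent K is the thickness-weighted harmonic mean.
Total thickness L = 12.3 + 6.18 + 9.55 + 12.4 = 40.43 m.
Σ(b_i/K_i) = 12.3/26.3 + 6.18/4.72 + 9.55/1.69 + 12.4/15.9 = 8.208 d.
K_eq = L / Σ(b_i/K_i) = 40.43 / 8.208 = 4.926 m/day.
Q = K_eq · A · (Δh/L) = 4.926 × 1940 × (30.2/40.43) = 7138 m³/day.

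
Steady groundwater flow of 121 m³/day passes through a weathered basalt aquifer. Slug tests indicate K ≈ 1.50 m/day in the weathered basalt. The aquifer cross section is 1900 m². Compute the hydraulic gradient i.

From Q = K·A·i, i = Q / (K·A) = 121 / (1.500 × 1900) = 0.04246.

0.0425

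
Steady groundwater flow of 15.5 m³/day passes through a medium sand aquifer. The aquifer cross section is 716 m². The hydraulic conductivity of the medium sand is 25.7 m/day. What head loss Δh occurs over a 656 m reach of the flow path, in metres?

From Q = K·A·i, i = Q / (K·A) = 15.5 / (25.70 × 716.0) = 0.0008423.
Head loss Δh = i · L = 0.0008423 × 656 = 0.5526 m.

0.553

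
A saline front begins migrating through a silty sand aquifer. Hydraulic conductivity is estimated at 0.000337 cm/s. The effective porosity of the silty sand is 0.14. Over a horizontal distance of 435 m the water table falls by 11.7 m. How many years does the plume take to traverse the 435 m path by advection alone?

Convert K: 0.000337 cm/s × 864 = 0.2912 m/day.
Hydraulic gradient i = Δh / L = 11.7 / 435 = 0.02690.
Darcy flux q = K · i = 0.2912 × 0.02690 = 0.007831 m/day.
Seepage velocity v = q / n_e = 0.007831 / 0.14 = 0.05594 m/day.
Travel time t = L / v = 435 / 0.05594 = 7776 days = 21.29 years.

21.3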